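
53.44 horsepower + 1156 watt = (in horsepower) 54.99. Check: 1 horsepower = 745.69987 W, so 53.44 horsepower = 53.44 * 745.69987 = 39850.201 W. 1156 watt = 1156 W. Sum: 39850.201 + 1156 = 41006.201 W. 1 horsepower = 745.69987 W, so 41006.201 W = 41006.201 / 745.69987 = 54.990222 horsepower ≈ 54.99 horsepower (4 s.f.).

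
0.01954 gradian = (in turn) 4.885e-05. Check: 1 gradian = 0.015707963 rad, so 0.01954 gradian = 0.01954 * 0.015707963 = 0.0003069336 rad. 1 turn = 6.2831853 rad, so 0.0003069336 rad = 0.0003069336 / 6.2831853 = 4.885e-05 turn.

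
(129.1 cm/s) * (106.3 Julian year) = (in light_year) 4.578e-07. Check: 1 cm/s = 0.01 m/s, so 129.1 cm/s = 129.1 * 0.01 = 1.291 m/s. 1 Julian year = 31557600 s, so 106.3 Julian year = 106.3 * 31557600 = 3.3545729e+09 s. Combine: 1.291 m/s * 3.3545729e+09 s = 4.3307536e+09 m. 1 light_year = 9.4607305e+15 m, so 4.3307536e+09 m = 4.3307536e+09 / 9.4607305e+15 = 4.5776102e-07 light_year ≈ 4.578e-07 light_year (4 s.f.).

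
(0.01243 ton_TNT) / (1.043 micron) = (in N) 4.986e+13. Check: 1 ton_TNT = 4.184e+09 J, so 0.01243 ton_TNT = 0.01243 * 4.184e+09 = 52007120 J. 1 micron = 1e-06 m, so 1.043 micron = 1.043 * 1e-06 = 1.043e-06 m. Combine: 52007120 J / 1.043e-06 m = 4.9863011e+13 N. Result: 4.9863011e+13 N ≈ 4.986e+13 N (4 s.f.).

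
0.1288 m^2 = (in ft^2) 1.386. Check: 1 ft^2 = 0.09290304 m^2, so 0.1288 m^2 = 0.1288 / 0.09290304 = 1.3863917 ft^2 ≈ 1.386 ft^2 (4 s.f.).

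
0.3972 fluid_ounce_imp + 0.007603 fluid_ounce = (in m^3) 1.151e-05. Check: 1 fluid_ounce_imp = 2.8413063e-05 m^3, so 0.3972 fluid_ounce_imp = 0.3972 * 2.8413063e-05 = 1.1285668e-05 m^3. 1 fluid_ounce = 2.957353e-05 m^3, so 0.007603 fluid_ounce = 0.007603 * 2.957353e-05 = 2.2484755e-07 m^3. Sum: 1.1285668e-05 + 2.2484755e-07 = 1.1510516e-05 m^3. Result: 1.1510516e-05 m^3 ≈ 1.151e-05 m^3 (4 s.f.).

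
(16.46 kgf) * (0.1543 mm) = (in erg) 2.491e+05. Check: 1 kgf = 9.80665 N, so 16.46 kgf = 16.46 * 9.80665 = 161.41746 N. 1 mm = 0.001 m, so 0.1543 mm = 0.1543 * 0.001 = 0.0001543 m. Combine: 161.41746 N * 0.0001543 m = 0.024906714 J. 1 erg = 1e-07 J, so 0.024906714 J = 0.024906714 / 1e-07 = 249067.14 erg ≈ 2.491e+05 erg (4 s.f.).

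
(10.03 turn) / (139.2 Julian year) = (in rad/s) 1.435e-08. Check: 1 turn = 6.2831853 rad, so 10.03 turn = 10.03 * 6.2831853 = 63.020349 rad. 1 Julian year = 31557600 s, so 139.2 Julian year = 139.2 * 31557600 = 4.3928179e+09 s. Combine: 63.020349 rad / 4.3928179e+09 s = 1.4346224e-08 rad/s. Result: 1.4346224e-08 rad/s ≈ 1.435e-08 rad/s (4 s.f.).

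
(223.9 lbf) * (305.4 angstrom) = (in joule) 1 lbf = 4.4482216 N, so 223.9 lbf = 223.9 * 4.4482216 = 995.95682 N. 1 angstrom = 1e-10 m, so 305.4 angstrom = 305.4 * 1e-10 = 3.054e-08 m. Combine: 995.95682 N * 3.054e-08 m = 3.0416521e-05 J. 3.0416521e-05 J = 3.0416521e-05 joule ≈ 3.042e-05 joule (4 s.f.). Final answer: 3.042e-05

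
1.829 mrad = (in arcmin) 1 mrad = 0.001 rad, so 1.829 mrad = 1.829 * 0.001 = 0.001829 rad. 1 arcmin = 0.00029088821 rad, so 0.001829 rad = 0.001829 / 0.00029088821 = 6.2876388 arcmin ≈ 6.288 arcmin (4 s.f.). Final answer: 6.288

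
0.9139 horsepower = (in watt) 1 horsepower = 745.69987 W, so 0.9139 horsepower = 0.9139 * 745.69987 = 681.49511 W. 681.49511 W = 681.49511 watt ≈ 681.5 watt (4 s.f.). Final answer: 681.5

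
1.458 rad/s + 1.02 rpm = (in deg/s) 89.66. Check: 1.458 rad/s is already in rad/s. 1 rpm = 0.10471976 rad/s, so 1.02 rpm = 1.02 * 0.10471976 = 0.10681415 rad/s. Sum: 1.458 + 0.10681415 = 1.5648142 rad/s. 1 deg/s = 0.017453293 rad/s, so 1.5648142 rad/s = 1.5648142 / 0.017453293 = 89.657247 deg/s ≈ 89.66 deg/s (4 s.f.).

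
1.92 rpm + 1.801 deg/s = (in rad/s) 1 rpm = 0.10471976 rad/s, so 1.92 rpm = 1.92 * 0.10471976 = 0.20106193 rad/s. 1 deg/s = 0.017453293 rad/s, so 1.801 deg/s = 1.801 * 0.017453293 = 0.03143338 rad/s. Sum: 0.20106193 + 0.03143338 = 0.23249531 rad/s. Result: 0.23249531 rad/s ≈ 0.2325 rad/s (4 s.f.). Final answer: 0.2325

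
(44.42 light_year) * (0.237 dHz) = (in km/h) 3.586e+16. Check: 1 light_year = 9.4607305e+15 m, so 44.42 light_year = 44.42 * 9.4607305e+15 = 4.2024565e+17 m. 1 dHz = 0.1 Hz, so 0.237 dHz = 0.237 * 0.1 = 0.0237 Hz. Combine: 4.2024565e+17 m * 0.0237 Hz = 9.9598218e+15 m/s. 1 km/h = 0.27777778 m/s, so 9.9598218e+15 m/s = 9.9598218e+15 / 0.27777778 = 3.5855359e+16 km/h ≈ 3.586e+16 km/h (4 s.f.).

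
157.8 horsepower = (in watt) 1 horsepower = 745.69987 W, so 157.8 horsepower = 157.8 * 745.69987 = 117671.44 W. 117671.44 W = 117671.44 watt ≈ 1.177e+05 watt (4 s.f.). Final answer: 1.177e+05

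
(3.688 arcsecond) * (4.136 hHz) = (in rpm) 1 arcsecond = 4.8481368e-06 rad, so 3.688 arcsecond = 3.688 * 4.8481368e-06 = 1.7879929e-05 rad. 1 hHz = 100 Hz, so 4.136 hHz = 4.136 * 100 = 413.6 Hz. Combine: 1.7879929e-05 rad * 413.6 Hz = 0.0073951385 rad/s. 1 rpm = 0.10471976 rad/s, so 0.0073951385 rad/s = 0.0073951385 / 0.10471976 = 0.07061837 rpm ≈ 0.07062 rpm (4 s.f.). Final answer: 0.07062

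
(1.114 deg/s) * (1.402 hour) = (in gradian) 6247. Check: 1 deg/s = 0.017453293 rad/s, so 1.114 deg/s = 1.114 * 0.017453293 = 0.019442968 rad/s. 1 hour = 3600 s, so 1.402 hour = 1.402 * 3600 = 5047.2 s. Combine: 0.019442968 rad/s * 5047.2 s = 98.132547 rad. 1 gradian = 0.015707963 rad, so 98.132547 rad = 98.132547 / 0.015707963 = 6247.312 gradian ≈ 6247 gradian (4 s.f.).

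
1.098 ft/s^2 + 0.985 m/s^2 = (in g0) 1 ft/s^2 = 0.3048 m/s^2, so 1.098 ft/s^2 = 1.098 * 0.3048 = 0.3346704 m/s^2. 0.985 m/s^2 is already in m/s^2. Sum: 0.3346704 + 0.985 = 1.3196704 m/s^2. 1 g0 = 9.80665 m/s^2, so 1.3196704 m/s^2 = 1.3196704 / 9.80665 = 0.13456893 g0 ≈ 0.1346 g0 (4 s.f.). Final answer: 0.1346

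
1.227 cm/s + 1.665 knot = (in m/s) 1 cm/s = 0.01 m/s, so 1.227 cm/s = 1.227 * 0.01 = 0.01227 m/s. 1 knot = 0.51444444 m/s, so 1.665 knot = 1.665 * 0.51444444 = 0.85655 m/s. Sum: 0.01227 + 0.85655 = 0.86882 m/s. Result: 0.86882 m/s ≈ 0.8688 m/s (4 s.f.). Final answer: 0.8688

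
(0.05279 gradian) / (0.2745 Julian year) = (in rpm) 9.141e-10. Check: 1 gradian = 0.015707963 rad, so 0.05279 gradian = 0.05279 * 0.015707963 = 0.00082922338 rad. 1 Julian year = 31557600 s, so 0.2745 Julian year = 0.2745 * 31557600 = 8662561.2 s. Combine: 0.00082922338 rad / 8662561.2 s = 9.5724967e-11 rad/s. 1 rpm = 0.10471976 rad/s, so 9.5724967e-11 rad/s = 9.5724967e-11 / 0.10471976 = 9.141061e-10 rpm ≈ 9.141e-10 rpm (4 s.f.).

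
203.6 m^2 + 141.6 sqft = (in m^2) 203.6 m^2 is already in m^2. 1 sqft = 0.09290304 m^2, so 141.6 sqft = 141.6 * 0.09290304 = 13.15507 m^2. Sum: 203.6 + 13.15507 = 216.75507 m^2. Result: 216.75507 m^2 ≈ 216.8 m^2 (4 s.f.). Final answer: 216.8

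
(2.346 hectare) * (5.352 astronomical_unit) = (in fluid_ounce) 1 hectare = 10000 m^2, so 2.346 hectare = 2.346 * 10000 = 23460 m^2. 1 astronomical_unit = 1.4959787e+11 m, so 5.352 astronomical_unit = 5.352 * 1.4959787e+11 = 8.006478e+11 m. Combine: 23460 m^2 * 8.006478e+11 m = 1.8783197e+16 m^3. 1 fluid_ounce = 2.957353e-05 m^3, so 1.8783197e+16 m^3 = 1.8783197e+16 / 2.957353e-05 = 6.3513547e+20 fluid_ounce ≈ 6.351e+20 fluid_ounce (4 s.f.). Final answer: 6.351e+20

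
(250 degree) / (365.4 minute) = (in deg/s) 0.0114. Check: 1 degree = 0.017453293 rad, so 250 degree = 250 * 0.017453293 = 4.3633231 rad. 1 minute = 60 s, so 365.4 minute = 365.4 * 60 = 21924 s. Combine: 4.3633231 rad / 21924 s = 0.00019902039 rad/s. 1 deg/s = 0.017453293 rad/s, so 0.00019902039 rad/s = 0.00019902039 / 0.017453293 = 0.011403029 deg/s ≈ 0.0114 deg/s (4 s.f.).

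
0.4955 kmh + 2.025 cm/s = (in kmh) 0.5684. Check: 1 kmh = 0.27777778 m/s, so 0.4955 kmh = 0.4955 * 0.27777778 = 0.13763889 m/s. 1 cm/s = 0.01 m/s, so 2.025 cm/s = 2.025 * 0.01 = 0.02025 m/s. Sum: 0.13763889 + 0.02025 = 0.15788889 m/s. 1 kmh = 0.27777778 m/s, so 0.15788889 m/s = 0.15788889 / 0.27777778 = 0.5684 kmh.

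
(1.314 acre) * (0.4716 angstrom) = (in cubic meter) 1 acre = 4046.8564 m^2, so 1.314 acre = 1.314 * 4046.8564 = 5317.5693 m^2. 1 angstrom = 1e-10 m, so 0.4716 angstrom = 0.4716 * 1e-10 = 4.716e-11 m. Combine: 5317.5693 m^2 * 4.716e-11 m = 2.5077657e-07 m^3. 2.5077657e-07 m^3 = 2.5077657e-07 cubic meter ≈ 2.508e-07 cubic meter (4 s.f.). Final answer: 2.508e-07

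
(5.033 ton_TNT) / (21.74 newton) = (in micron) 9.686e+14. Check: 1 ton_TNT = 4.184e+09 J, so 5.033 ton_TNT = 5.033 * 4.184e+09 = 2.1058072e+10 J. 21.74 newton = 21.74 N. Combine: 2.1058072e+10 J / 21.74 N = 9.6863257e+08 m. 1 micron = 1e-06 m, so 9.6863257e+08 m = 9.6863257e+08 / 1e-06 = 9.6863257e+14 micron ≈ 9.686e+14 micron (4 s.f.).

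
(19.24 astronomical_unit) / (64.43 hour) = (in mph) 1 astronomical_unit = 1.4959787e+11 m, so 19.24 astronomical_unit = 19.24 * 1.4959787e+11 = 2.878263e+12 m. 1 hour = 3600 s, so 64.43 hour = 64.43 * 3600 = 231948 s. Combine: 2.878263e+12 m / 231948 s = 12409088 m/s. 1 mph = 0.44704 m/s, so 12409088 m/s = 12409088 / 0.44704 = 27758338 mph ≈ 2.776e+07 mph (4 s.f.). Final answer: 2.776e+07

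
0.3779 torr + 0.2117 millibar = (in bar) 0.0007155. Check: 1 torr = 133.32237 Pa, so 0.3779 torr = 0.3779 * 133.32237 = 50.382523 Pa. 1 millibar = 100 Pa, so 0.2117 millibar = 0.2117 * 100 = 21.17 Pa. Sum: 50.382523 + 21.17 = 71.552523 Pa. 1 bar = 100000 Pa, so 71.552523 Pa = 71.552523 / 100000 = 0.00071552523 bar ≈ 0.0007155 bar (4 s.f.).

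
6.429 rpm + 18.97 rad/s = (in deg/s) 1125. Check: 1 rpm = 0.10471976 rad/s, so 6.429 rpm = 6.429 * 0.10471976 = 0.67324331 rad/s. 18.97 rad/s is already in rad/s. Sum: 0.67324331 + 18.97 = 19.643243 rad/s. 1 deg/s = 0.017453293 rad/s, so 19.643243 rad/s = 19.643243 / 0.017453293 = 1125.4749 deg/s ≈ 1125 deg/s (4 s.f.).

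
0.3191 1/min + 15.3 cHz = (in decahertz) 1 1/min = 0.016666667 Hz, so 0.3191 1/min = 0.3191 * 0.016666667 = 0.0053183333 Hz. 1 cHz = 0.01 Hz, so 15.3 cHz = 15.3 * 0.01 = 0.153 Hz. Sum: 0.0053183333 + 0.153 = 0.15831833 Hz. 1 decahertz = 10 Hz, so 0.15831833 Hz = 0.15831833 / 10 = 0.015831833 decahertz ≈ 0.01583 decahertz (4 s.f.). Final answer: 0.01583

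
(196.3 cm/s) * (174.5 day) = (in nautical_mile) 1.598e+04. Check: 1 cm/s = 0.01 m/s, so 196.3 cm/s = 196.3 * 0.01 = 1.963 m/s. 1 day = 86400 s, so 174.5 day = 174.5 * 86400 = 15076800 s. Combine: 1.963 m/s * 15076800 s = 29595758 m. 1 nautical_mile = 1852 m, so 29595758 m = 29595758 / 1852 = 15980.431 nautical_mile ≈ 1.598e+04 nautical_mile (4 s.f.).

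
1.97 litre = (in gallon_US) 0.5204. Check: 1 litre = 0.001 m^3, so 1.97 litre = 1.97 * 0.001 = 0.00197 m^3. 1 gallon_US = 0.0037854118 m^3, so 0.00197 m^3 = 0.00197 / 0.0037854118 = 0.52041894 gallon_US ≈ 0.5204 gallon_US (4 s.f.).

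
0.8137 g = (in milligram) 1 g = 0.001 kg, so 0.8137 g = 0.8137 * 0.001 = 0.0008137 kg. 1 milligram = 1e-06 kg, so 0.0008137 kg = 0.0008137 / 1e-06 = 813.7 milligram. Final answer: 813.7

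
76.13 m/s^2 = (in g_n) 7.763. Check: 1 g_n = 9.80665 m/s^2, so 76.13 m/s^2 = 76.13 / 9.80665 = 7.7630995 g_n ≈ 7.763 g_n (4 s.f.).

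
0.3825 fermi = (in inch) 1.506e-14. Check: 1 fermi = 1e-15 m, so 0.3825 fermi = 0.3825 * 1e-15 = 3.825e-16 m. 1 inch = 0.0254 m, so 3.825e-16 m = 3.825e-16 / 0.0254 = 1.5059055e-14 inch ≈ 1.506e-14 inch (4 s.f.).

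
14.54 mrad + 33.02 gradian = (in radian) 0.5332. Check: 1 mrad = 0.001 rad, so 14.54 mrad = 14.54 * 0.001 = 0.01454 rad. 1 gradian = 0.015707963 rad, so 33.02 gradian = 33.02 * 0.015707963 = 0.51867695 rad. Sum: 0.01454 + 0.51867695 = 0.53321695 rad. 0.53321695 rad = 0.53321695 radian ≈ 0.5332 radian (4 s.f.).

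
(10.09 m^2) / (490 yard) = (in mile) 1.399e-05. Check: 10.09 m^2 is already in m^2. 1 yard = 0.9144 m, so 490 yard = 490 * 0.9144 = 448.056 m. Combine: 10.09 m^2 / 448.056 m = 0.022519506 m. 1 mile = 1609.344 m, so 0.022519506 m = 0.022519506 / 1609.344 = 1.3992973e-05 mile ≈ 1.399e-05 mile (4 s.f.).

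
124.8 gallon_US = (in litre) 472.4. Check: 1 gallon_US = 0.0037854118 m^3, so 124.8 gallon_US = 124.8 * 0.0037854118 = 0.47241939 m^3. 1 litre = 0.001 m^3, so 0.47241939 m^3 = 0.47241939 / 0.001 = 472.41939 litre ≈ 472.4 litre (4 s.f.).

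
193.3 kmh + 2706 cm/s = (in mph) 1 kmh = 0.27777778 m/s, so 193.3 kmh = 193.3 * 0.27777778 = 53.694444 m/s. 1 cm/s = 0.01 m/s, so 2706 cm/s = 2706 * 0.01 = 27.06 m/s. Sum: 53.694444 + 27.06 = 80.754444 m/s. 1 mph = 0.44704 m/s, so 80.754444 m/s = 80.754444 / 0.44704 = 180.64255 mph ≈ 180.6 mph (4 s.f.). Final answer: 180.6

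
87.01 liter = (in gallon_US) 1 liter = 0.001 m^3, so 87.01 liter = 87.01 * 0.001 = 0.08701 m^3. 1 gallon_US = 0.0037854118 m^3, so 0.08701 m^3 = 0.08701 / 0.0037854118 = 22.98561 gallon_US ≈ 22.99 gallon_US (4 s.f.). Final answer: 22.99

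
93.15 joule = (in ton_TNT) 2.226e-08. Check: 93.15 joule = 93.15 J. 1 ton_TNT = 4.184e+09 J, so 93.15 J = 93.15 / 4.184e+09 = 2.2263384e-08 ton_TNT ≈ 2.226e-08 ton_TNT (4 s.f.).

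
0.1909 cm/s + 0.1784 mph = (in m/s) 0.08166. Check: 1 cm/s = 0.01 m/s, so 0.1909 cm/s = 0.1909 * 0.01 = 0.001909 m/s. 1 mph = 0.44704 m/s, so 0.1784 mph = 0.1784 * 0.44704 = 0.079751936 m/s. Sum: 0.001909 + 0.079751936 = 0.081660936 m/s. Result: 0.081660936 m/s ≈ 0.08166 m/s (4 s.f.).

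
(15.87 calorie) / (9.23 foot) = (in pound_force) 1 calorie = 4.184 J, so 15.87 calorie = 15.87 * 4.184 = 66.40008 J. 1 foot = 0.3048 m, so 9.23 foot = 9.23 * 0.3048 = 2.813304 m. Combine: 66.40008 J / 2.813304 m = 23.60217 N. 1 pound_force = 4.4482216 N, so 23.60217 N = 23.60217 / 4.4482216 = 5.305979 pound_force ≈ 5.306 pound_force (4 s.f.). Final answer: 5.306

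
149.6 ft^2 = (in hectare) 1 ft^2 = 0.09290304 m^2, so 149.6 ft^2 = 149.6 * 0.09290304 = 13.898295 m^2. 1 hectare = 10000 m^2, so 13.898295 m^2 = 13.898295 / 10000 = 0.0013898295 hectare ≈ 0.00139 hectare (4 s.f.). Final answer: 0.00139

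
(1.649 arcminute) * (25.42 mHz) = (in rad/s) 1.219e-05. Check: 1 arcminute = 0.00029088821 rad, so 1.649 arcminute = 1.649 * 0.00029088821 = 0.00047967466 rad. 1 mHz = 0.001 Hz, so 25.42 mHz = 25.42 * 0.001 = 0.02542 Hz. Combine: 0.00047967466 rad * 0.02542 Hz = 1.219333e-05 rad/s. Result: 1.219333e-05 rad/s ≈ 1.219e-05 rad/s (4 s.f.).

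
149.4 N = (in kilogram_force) 1 kilogram_force = 9.80665 N, so 149.4 N = 149.4 / 9.80665 = 15.23456 kilogram_force ≈ 15.23 kilogram_force (4 s.f.). Final answer: 15.23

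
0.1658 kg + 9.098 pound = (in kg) 4.293. Check: 0.1658 kg is already in kg. 1 pound = 0.45359237 kg, so 9.098 pound = 9.098 * 0.45359237 = 4.1267834 kg. Sum: 0.1658 + 4.1267834 = 4.2925834 kg. Result: 4.2925834 kg ≈ 4.293 kg (4 s.f.).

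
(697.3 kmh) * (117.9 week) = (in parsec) 4.476e-07. Check: 1 kmh = 0.27777778 m/s, so 697.3 kmh = 697.3 * 0.27777778 = 193.69444 m/s. 1 week = 604800 s, so 117.9 week = 117.9 * 604800 = 71305920 s. Combine: 193.69444 m/s * 71305920 s = 1.3811561e+10 m. 1 parsec = 3.0856776e+16 m, so 1.3811561e+10 m = 1.3811561e+10 / 3.0856776e+16 = 4.4760219e-07 parsec ≈ 4.476e-07 parsec (4 s.f.).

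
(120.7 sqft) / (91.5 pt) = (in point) 9.847e+05. Check: 1 sqft = 0.09290304 m^2, so 120.7 sqft = 120.7 * 0.09290304 = 11.213397 m^2. 1 pt = 0.00035277778 m, so 91.5 pt = 91.5 * 0.00035277778 = 0.032279167 m. Combine: 11.213397 m^2 / 0.032279167 m = 347.38806 m. 1 point = 0.00035277778 m, so 347.38806 m = 347.38806 / 0.00035277778 = 984722.05 point ≈ 9.847e+05 point (4 s.f.).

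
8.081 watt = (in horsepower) 8.081 watt = 8.081 W. 1 horsepower = 745.69987 W, so 8.081 W = 8.081 / 745.69987 = 0.0108368 horsepower ≈ 0.01084 horsepower (4 s.f.). Final answer: 0.01084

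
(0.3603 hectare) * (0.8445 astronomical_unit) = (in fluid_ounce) 1 hectare = 10000 m^2, so 0.3603 hectare = 0.3603 * 10000 = 3603 m^2. 1 astronomical_unit = 1.4959787e+11 m, so 0.8445 astronomical_unit = 0.8445 * 1.4959787e+11 = 1.263354e+11 m. Combine: 3603 m^2 * 1.263354e+11 m = 4.5518645e+14 m^3. 1 fluid_ounce = 2.957353e-05 m^3, so 4.5518645e+14 m^3 = 4.5518645e+14 / 2.957353e-05 = 1.5391685e+19 fluid_ounce ≈ 1.539e+19 fluid_ounce (4 s.f.). Final answer: 1.539e+19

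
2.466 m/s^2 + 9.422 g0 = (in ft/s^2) 2.466 m/s^2 is already in m/s^2. 1 g0 = 9.80665 m/s^2, so 9.422 g0 = 9.422 * 9.80665 = 92.398256 m/s^2. Sum: 2.466 + 92.398256 = 94.864256 m/s^2. 1 ft/s^2 = 0.3048 m/s^2, so 94.864256 m/s^2 = 94.864256 / 0.3048 = 311.23444 ft/s^2 ≈ 311.2 ft/s^2 (4 s.f.). Final answer: 311.2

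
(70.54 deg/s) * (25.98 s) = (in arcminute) 1 deg/s = 0.017453293 rad/s, so 70.54 deg/s = 70.54 * 0.017453293 = 1.2311553 rad/s. 25.98 s is already in s. Combine: 1.2311553 rad/s * 25.98 s = 31.985414 rad. 1 arcminute = 0.00029088821 rad, so 31.985414 rad = 31.985414 / 0.00029088821 = 109957.75 arcminute ≈ 1.1e+05 arcminute (4 s.f.). Final answer: 1.1e+05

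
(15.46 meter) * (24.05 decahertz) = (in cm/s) 3.718e+05. Check: 15.46 meter = 15.46 m. 1 decahertz = 10 Hz, so 24.05 decahertz = 24.05 * 10 = 240.5 Hz. Combine: 15.46 m * 240.5 Hz = 3718.13 m/s. 1 cm/s = 0.01 m/s, so 3718.13 m/s = 3718.13 / 0.01 = 371813 cm/s ≈ 3.718e+05 cm/s (4 s.f.).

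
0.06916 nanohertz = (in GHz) 1 nanohertz = 1e-09 Hz, so 0.06916 nanohertz = 0.06916 * 1e-09 = 6.916e-11 Hz. 1 GHz = 1e+09 Hz, so 6.916e-11 Hz = 6.916e-11 / 1e+09 = 6.916e-20 GHz. Final answer: 6.916e-20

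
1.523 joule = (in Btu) 0.001444. Check: 1.523 joule = 1.523 J. 1 Btu = 1055.0559 J, so 1.523 J = 1.523 / 1055.0559 = 0.0014435255 Btu ≈ 0.001444 Btu (4 s.f.).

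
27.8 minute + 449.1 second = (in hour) 1 minute = 60 s, so 27.8 minute = 27.8 * 60 = 1668 s. 449.1 second = 449.1 s. Sum: 1668 + 449.1 = 2117.1 s. 1 hour = 3600 s, so 2117.1 s = 2117.1 / 3600 = 0.58808333 hour ≈ 0.5881 hour (4 s.f.). Final answer: 0.5881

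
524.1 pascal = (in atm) 0.005172. Check: 524.1 pascal = 524.1 Pa. 1 atm = 101325 Pa, so 524.1 Pa = 524.1 / 101325 = 0.0051724648 atm ≈ 0.005172 atm (4 s.f.).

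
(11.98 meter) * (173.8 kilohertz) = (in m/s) 11.98 meter = 11.98 m. 1 kilohertz = 1000 Hz, so 173.8 kilohertz = 173.8 * 1000 = 173800 Hz. Combine: 11.98 m * 173800 Hz = 2082124 m/s. Result: 2082124 m/s ≈ 2.082e+06 m/s (4 s.f.). Final answer: 2.082e+06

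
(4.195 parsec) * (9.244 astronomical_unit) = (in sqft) 1.927e+30. Check: 1 parsec = 3.0856776e+16 m, so 4.195 parsec = 4.195 * 3.0856776e+16 = 1.2944417e+17 m. 1 astronomical_unit = 1.4959787e+11 m, so 9.244 astronomical_unit = 9.244 * 1.4959787e+11 = 1.3828827e+12 m. Combine: 1.2944417e+17 m * 1.3828827e+12 m = 1.7900611e+29 m^2. 1 sqft = 0.09290304 m^2, so 1.7900611e+29 m^2 = 1.7900611e+29 / 0.09290304 = 1.9268058e+30 sqft ≈ 1.927e+30 sqft (4 s.f.).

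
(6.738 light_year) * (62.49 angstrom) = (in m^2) 1 light_year = 9.4607305e+15 m, so 6.738 light_year = 6.738 * 9.4607305e+15 = 6.3746402e+16 m. 1 angstrom = 1e-10 m, so 62.49 angstrom = 62.49 * 1e-10 = 6.249e-09 m. Combine: 6.3746402e+16 m * 6.249e-09 m = 3.9835127e+08 m^2. Result: 3.9835127e+08 m^2 ≈ 3.984e+08 m^2 (4 s.f.). Final answer: 3.984e+08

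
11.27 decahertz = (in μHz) 1 decahertz = 10 Hz, so 11.27 decahertz = 11.27 * 10 = 112.7 Hz. 1 μHz = 1e-06 Hz, so 112.7 Hz = 112.7 / 1e-06 = 1.127e+08 μHz. Final answer: 1.127e+08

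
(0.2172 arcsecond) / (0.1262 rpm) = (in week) 1 arcsecond = 4.8481368e-06 rad, so 0.2172 arcsecond = 0.2172 * 4.8481368e-06 = 1.0530153e-06 rad. 1 rpm = 0.10471976 rad/s, so 0.1262 rpm = 0.1262 * 0.10471976 = 0.013215633 rad/s. Combine: 1.0530153e-06 rad / 0.013215633 rad/s = 7.9679521e-05 s. 1 week = 604800 s, so 7.9679521e-05 s = 7.9679521e-05 / 604800 = 1.3174524e-10 week ≈ 1.317e-10 week (4 s.f.). Final answer: 1.317e-10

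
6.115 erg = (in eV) 3.817e+12. Check: 1 erg = 1e-07 J, so 6.115 erg = 6.115 * 1e-07 = 6.115e-07 J. 1 eV = 1.6021766e-19 J, so 6.115e-07 J = 6.115e-07 / 1.6021766e-19 = 3.8166828e+12 eV ≈ 3.817e+12 eV (4 s.f.).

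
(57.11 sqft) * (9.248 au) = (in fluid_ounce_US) 1 sqft = 0.09290304 m^2, so 57.11 sqft = 57.11 * 0.09290304 = 5.3056926 m^2. 1 au = 1.4959787e+11 m, so 9.248 au = 9.248 * 1.4959787e+11 = 1.3834811e+12 m. Combine: 5.3056926 m^2 * 1.3834811e+12 m = 7.3403255e+12 m^3. 1 fluid_ounce_US = 2.957353e-05 m^3, so 7.3403255e+12 m^3 = 7.3403255e+12 / 2.957353e-05 = 2.4820593e+17 fluid_ounce_US ≈ 2.482e+17 fluid_ounce_US (4 s.f.). Final answer: 2.482e+17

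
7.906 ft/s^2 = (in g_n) 1 ft/s^2 = 0.3048 m/s^2, so 7.906 ft/s^2 = 7.906 * 0.3048 = 2.4097488 m/s^2. 1 g_n = 9.80665 m/s^2, so 2.4097488 m/s^2 = 2.4097488 / 9.80665 = 0.24572599 g_n ≈ 0.2457 g_n (4 s.f.). Final answer: 0.2457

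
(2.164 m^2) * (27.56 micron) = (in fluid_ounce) 2.164 m^2 is already in m^2. 1 micron = 1e-06 m, so 27.56 micron = 27.56 * 1e-06 = 2.756e-05 m. Combine: 2.164 m^2 * 2.756e-05 m = 5.963984e-05 m^3. 1 fluid_ounce = 2.957353e-05 m^3, so 5.963984e-05 m^3 = 5.963984e-05 / 2.957353e-05 = 2.0166629 fluid_ounce ≈ 2.017 fluid_ounce (4 s.f.). Final answer: 2.017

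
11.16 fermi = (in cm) 1 fermi = 1e-15 m, so 11.16 fermi = 11.16 * 1e-15 = 1.116e-14 m. 1 cm = 0.01 m, so 1.116e-14 m = 1.116e-14 / 0.01 = 1.116e-12 cm. Final answer: 1.116e-12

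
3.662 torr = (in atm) 1 torr = 133.32237 Pa, so 3.662 torr = 3.662 * 133.32237 = 488.22651 Pa. 1 atm = 101325 Pa, so 488.22651 Pa = 488.22651 / 101325 = 0.0048184211 atm ≈ 0.004818 atm (4 s.f.). Final answer: 0.004818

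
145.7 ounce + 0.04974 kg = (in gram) 1 ounce = 0.028349523 kg, so 145.7 ounce = 145.7 * 0.028349523 = 4.1305255 kg. 0.04974 kg is already in kg. Sum: 4.1305255 + 0.04974 = 4.1802655 kg. 1 gram = 0.001 kg, so 4.1802655 kg = 4.1802655 / 0.001 = 4180.2655 gram ≈ 4180 gram (4 s.f.). Final answer: 4180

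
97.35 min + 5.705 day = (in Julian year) 1 min = 60 s, so 97.35 min = 97.35 * 60 = 5841 s. 1 day = 86400 s, so 5.705 day = 5.705 * 86400 = 492912 s. Sum: 5841 + 492912 = 498753 s. 1 Julian year = 31557600 s, so 498753 s = 498753 / 31557600 = 0.015804529 Julian year ≈ 0.0158 Julian year (4 s.f.). Final answer: 0.0158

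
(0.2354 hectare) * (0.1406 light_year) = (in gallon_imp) 1 hectare = 10000 m^2, so 0.2354 hectare = 0.2354 * 10000 = 2354 m^2. 1 light_year = 9.4607305e+15 m, so 0.1406 light_year = 0.1406 * 9.4607305e+15 = 1.3301787e+15 m. Combine: 2354 m^2 * 1.3301787e+15 m = 3.1312407e+18 m^3. 1 gallon_imp = 0.00454609 m^3, so 3.1312407e+18 m^3 = 3.1312407e+18 / 0.00454609 = 6.8877666e+20 gallon_imp ≈ 6.888e+20 gallon_imp (4 s.f.). Final answer: 6.888e+20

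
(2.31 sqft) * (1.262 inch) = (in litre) 1 sqft = 0.09290304 m^2, so 2.31 sqft = 2.31 * 0.09290304 = 0.21460602 m^2. 1 inch = 0.0254 m, so 1.262 inch = 1.262 * 0.0254 = 0.0320548 m. Combine: 0.21460602 m^2 * 0.0320548 m = 0.0068791531 m^3. 1 litre = 0.001 m^3, so 0.0068791531 m^3 = 0.0068791531 / 0.001 = 6.8791531 litre ≈ 6.879 litre (4 s.f.). Final answer: 6.879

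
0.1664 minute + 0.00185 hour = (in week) 2.752e-05. Check: 1 minute = 60 s, so 0.1664 minute = 0.1664 * 60 = 9.984 s. 1 hour = 3600 s, so 0.00185 hour = 0.00185 * 3600 = 6.66 s. Sum: 9.984 + 6.66 = 16.644 s. 1 week = 604800 s, so 16.644 s = 16.644 / 604800 = 2.7519841e-05 week ≈ 2.752e-05 week (4 s.f.).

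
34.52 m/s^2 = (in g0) 3.52. Check: 1 g0 = 9.80665 m/s^2, so 34.52 m/s^2 = 34.52 / 9.80665 = 3.5200604 g0 ≈ 3.52 g0 (4 s.f.).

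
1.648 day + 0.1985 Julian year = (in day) 1 day = 86400 s, so 1.648 day = 1.648 * 86400 = 142387.2 s. 1 Julian year = 31557600 s, so 0.1985 Julian year = 0.1985 * 31557600 = 6264183.6 s. Sum: 142387.2 + 6264183.6 = 6406570.8 s. 1 day = 86400 s, so 6406570.8 s = 6406570.8 / 86400 = 74.150125 day ≈ 74.15 day (4 s.f.). Final answer: 74.15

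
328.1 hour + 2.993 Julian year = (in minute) 1 hour = 3600 s, so 328.1 hour = 328.1 * 3600 = 1181160 s. 1 Julian year = 31557600 s, so 2.993 Julian year = 2.993 * 31557600 = 94451897 s. Sum: 1181160 + 94451897 = 95633057 s. 1 minute = 60 s, so 95633057 s = 95633057 / 60 = 1593884.3 minute ≈ 1.594e+06 minute (4 s.f.). Final answer: 1.594e+06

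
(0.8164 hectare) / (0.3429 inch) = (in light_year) 1 hectare = 10000 m^2, so 0.8164 hectare = 0.8164 * 10000 = 8164 m^2. 1 inch = 0.0254 m, so 0.3429 inch = 0.3429 * 0.0254 = 0.00870966 m. Combine: 8164 m^2 / 0.00870966 m = 937350.02 m. 1 light_year = 9.4607305e+15 m, so 937350.02 m = 937350.02 / 9.4607305e+15 = 9.9077976e-11 light_year ≈ 9.908e-11 light_year (4 s.f.). Final answer: 9.908e-11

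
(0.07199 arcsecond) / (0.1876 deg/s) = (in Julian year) 3.378e-12. Check: 1 arcsecond = 4.8481368e-06 rad, so 0.07199 arcsecond = 0.07199 * 4.8481368e-06 = 3.4901737e-07 rad. 1 deg/s = 0.017453293 rad/s, so 0.1876 deg/s = 0.1876 * 0.017453293 = 0.0032742377 rad/s. Combine: 3.4901737e-07 rad / 0.0032742377 rad/s = 0.000106595 s. 1 Julian year = 31557600 s, so 0.000106595 s = 0.000106595 / 31557600 = 3.3777918e-12 Julian year ≈ 3.378e-12 Julian year (4 s.f.).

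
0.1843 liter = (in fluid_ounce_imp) 6.486. Check: 1 liter = 0.001 m^3, so 0.1843 liter = 0.1843 * 0.001 = 0.0001843 m^3. 1 fluid_ounce_imp = 2.8413063e-05 m^3, so 0.0001843 m^3 = 0.0001843 / 2.8413063e-05 = 6.4864532 fluid_ounce_imp ≈ 6.486 fluid_ounce_imp (4 s.f.).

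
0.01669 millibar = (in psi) 0.0002421. Check: 1 millibar = 100 Pa, so 0.01669 millibar = 0.01669 * 100 = 1.669 Pa. 1 psi = 6894.7573 Pa, so 1.669 Pa = 1.669 / 6894.7573 = 0.00024206798 psi ≈ 0.0002421 psi (4 s.f.).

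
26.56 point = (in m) 0.00937. Check: 1 point = 0.00035277778 m, so 26.56 point = 26.56 * 0.00035277778 = 0.0093697778 m. Result: 0.0093697778 m ≈ 0.00937 m (4 s.f.).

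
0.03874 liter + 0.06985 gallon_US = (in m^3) 1 liter = 0.001 m^3, so 0.03874 liter = 0.03874 * 0.001 = 3.874e-05 m^3. 1 gallon_US = 0.0037854118 m^3, so 0.06985 gallon_US = 0.06985 * 0.0037854118 = 0.00026441101 m^3. Sum: 3.874e-05 + 0.00026441101 = 0.00030315101 m^3. Result: 0.00030315101 m^3 ≈ 0.0003032 m^3 (4 s.f.). Final answer: 0.0003032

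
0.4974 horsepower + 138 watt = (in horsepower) 0.6825. Check: 1 horsepower = 745.69987 W, so 0.4974 horsepower = 0.4974 * 745.69987 = 370.91112 W. 138 watt = 138 W. Sum: 370.91112 + 138 = 508.91112 W. 1 horsepower = 745.69987 W, so 508.91112 W = 508.91112 / 745.69987 = 0.68246105 horsepower ≈ 0.6825 horsepower (4 s.f.).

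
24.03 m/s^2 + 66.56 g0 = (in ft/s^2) 2220. Check: 24.03 m/s^2 is already in m/s^2. 1 g0 = 9.80665 m/s^2, so 66.56 g0 = 66.56 * 9.80665 = 652.73062 m/s^2. Sum: 24.03 + 652.73062 = 676.76062 m/s^2. 1 ft/s^2 = 0.3048 m/s^2, so 676.76062 m/s^2 = 676.76062 / 0.3048 = 2220.3433 ft/s^2 ≈ 2220 ft/s^2 (4 s.f.).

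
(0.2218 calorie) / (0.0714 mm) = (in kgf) 1325. Check: 1 calorie = 4.184 J, so 0.2218 calorie = 0.2218 * 4.184 = 0.9280112 J. 1 mm = 0.001 m, so 0.0714 mm = 0.0714 * 0.001 = 7.14e-05 m. Combine: 0.9280112 J / 7.14e-05 m = 12997.356 N. 1 kgf = 9.80665 N, so 12997.356 N = 12997.356 / 9.80665 = 1325.3614 kgf ≈ 1325 kgf (4 s.f.).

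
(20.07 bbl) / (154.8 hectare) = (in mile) 1.281e-09. Check: 1 bbl = 0.15898729 m^3, so 20.07 bbl = 20.07 * 0.15898729 = 3.190875 m^3. 1 hectare = 10000 m^2, so 154.8 hectare = 154.8 * 10000 = 1548000 m^2. Combine: 3.190875 m^3 / 1548000 m^2 = 2.0612888e-06 m. 1 mile = 1609.344 m, so 2.0612888e-06 m = 2.0612888e-06 / 1609.344 = 1.2808255e-09 mile ≈ 1.281e-09 mile (4 s.f.).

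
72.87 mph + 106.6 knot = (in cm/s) 8742. Check: 1 mph = 0.44704 m/s, so 72.87 mph = 72.87 * 0.44704 = 32.575805 m/s. 1 knot = 0.51444444 m/s, so 106.6 knot = 106.6 * 0.51444444 = 54.839778 m/s. Sum: 32.575805 + 54.839778 = 87.415583 m/s. 1 cm/s = 0.01 m/s, so 87.415583 m/s = 87.415583 / 0.01 = 8741.5583 cm/s ≈ 8742 cm/s (4 s.f.).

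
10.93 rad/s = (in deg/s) 626.2. Check: 1 deg/s = 0.017453293 rad/s, so 10.93 rad/s = 10.93 / 0.017453293 = 626.24287 deg/s ≈ 626.2 deg/s (4 s.f.).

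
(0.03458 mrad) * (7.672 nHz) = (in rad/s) 1 mrad = 0.001 rad, so 0.03458 mrad = 0.03458 * 0.001 = 3.458e-05 rad. 1 nHz = 1e-09 Hz, so 7.672 nHz = 7.672 * 1e-09 = 7.672e-09 Hz. Combine: 3.458e-05 rad * 7.672e-09 Hz = 2.6529776e-13 rad/s. Result: 2.6529776e-13 rad/s ≈ 2.653e-13 rad/s (4 s.f.). Final answer: 2.653e-13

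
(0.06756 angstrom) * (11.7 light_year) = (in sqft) 1 angstrom = 1e-10 m, so 0.06756 angstrom = 0.06756 * 1e-10 = 6.756e-12 m. 1 light_year = 9.4607305e+15 m, so 11.7 light_year = 11.7 * 9.4607305e+15 = 1.1069055e+17 m. Combine: 6.756e-12 m * 1.1069055e+17 m = 747825.33 m^2. 1 sqft = 0.09290304 m^2, so 747825.33 m^2 = 747825.33 / 0.09290304 = 8049524.9 sqft ≈ 8.05e+06 sqft (4 s.f.). Final answer: 8.05e+06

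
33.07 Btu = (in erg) 1 Btu = 1055.0559 J, so 33.07 Btu = 33.07 * 1055.0559 = 34890.697 J. 1 erg = 1e-07 J, so 34890.697 J = 34890.697 / 1e-07 = 3.4890697e+11 erg ≈ 3.489e+11 erg (4 s.f.). Final answer: 3.489e+11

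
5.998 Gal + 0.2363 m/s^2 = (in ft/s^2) 1 Gal = 0.01 m/s^2, so 5.998 Gal = 5.998 * 0.01 = 0.05998 m/s^2. 0.2363 m/s^2 is already in m/s^2. Sum: 0.05998 + 0.2363 = 0.29628 m/s^2. 1 ft/s^2 = 0.3048 m/s^2, so 0.29628 m/s^2 = 0.29628 / 0.3048 = 0.97204724 ft/s^2 ≈ 0.972 ft/s^2 (4 s.f.). Final answer: 0.972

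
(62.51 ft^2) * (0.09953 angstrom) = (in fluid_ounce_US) 1 ft^2 = 0.09290304 m^2, so 62.51 ft^2 = 62.51 * 0.09290304 = 5.807369 m^2. 1 angstrom = 1e-10 m, so 0.09953 angstrom = 0.09953 * 1e-10 = 9.953e-12 m. Combine: 5.807369 m^2 * 9.953e-12 m = 5.7800744e-11 m^3. 1 fluid_ounce_US = 2.957353e-05 m^3, so 5.7800744e-11 m^3 = 5.7800744e-11 / 2.957353e-05 = 1.9544757e-06 fluid_ounce_US ≈ 1.954e-06 fluid_ounce_US (4 s.f.). Final answer: 1.954e-06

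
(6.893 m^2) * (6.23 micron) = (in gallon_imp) 6.893 m^2 is already in m^2. 1 micron = 1e-06 m, so 6.23 micron = 6.23 * 1e-06 = 6.23e-06 m. Combine: 6.893 m^2 * 6.23e-06 m = 4.294339e-05 m^3. 1 gallon_imp = 0.00454609 m^3, so 4.294339e-05 m^3 = 4.294339e-05 / 0.00454609 = 0.0094462252 gallon_imp ≈ 0.009446 gallon_imp (4 s.f.). Final answer: 0.009446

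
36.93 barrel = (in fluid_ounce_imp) 2.066e+05. Check: 1 barrel = 0.15898729 m^3, so 36.93 barrel = 36.93 * 0.15898729 = 5.8714008 m^3. 1 fluid_ounce_imp = 2.8413063e-05 m^3, so 5.8714008 m^3 = 5.8714008 / 2.8413063e-05 = 206644.42 fluid_ounce_imp ≈ 2.066e+05 fluid_ounce_imp (4 s.f.).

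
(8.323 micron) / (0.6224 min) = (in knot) 4.332e-07. Check: 1 micron = 1e-06 m, so 8.323 micron = 8.323 * 1e-06 = 8.323e-06 m. 1 min = 60 s, so 0.6224 min = 0.6224 * 60 = 37.344 s. Combine: 8.323e-06 m / 37.344 s = 2.2287382e-07 m/s. 1 knot = 0.51444444 m/s, so 2.2287382e-07 m/s = 2.2287382e-07 / 0.51444444 = 4.3323205e-07 knot ≈ 4.332e-07 knot (4 s.f.).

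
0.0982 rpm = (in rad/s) 1 rpm = 0.10471976 rad/s, so 0.0982 rpm = 0.0982 * 0.10471976 = 0.01028348 rad/s. Result: 0.01028348 rad/s ≈ 0.01028 rad/s (4 s.f.). Final answer: 0.01028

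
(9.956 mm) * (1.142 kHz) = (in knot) 1 mm = 0.001 m, so 9.956 mm = 9.956 * 0.001 = 0.009956 m. 1 kHz = 1000 Hz, so 1.142 kHz = 1.142 * 1000 = 1142 Hz. Combine: 0.009956 m * 1142 Hz = 11.369752 m/s. 1 knot = 0.51444444 m/s, so 11.369752 m/s = 11.369752 / 0.51444444 = 22.10103 knot ≈ 22.1 knot (4 s.f.). Final answer: 22.1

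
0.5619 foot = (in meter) 0.1713. Check: 1 foot = 0.3048 m, so 0.5619 foot = 0.5619 * 0.3048 = 0.17126712 m. 0.17126712 m = 0.17126712 meter ≈ 0.1713 meter (4 s.f.).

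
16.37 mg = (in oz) 0.0005774. Check: 1 mg = 1e-06 kg, so 16.37 mg = 16.37 * 1e-06 = 1.637e-05 kg. 1 oz = 0.028349523 kg, so 1.637e-05 kg = 1.637e-05 / 0.028349523 = 0.00057743476 oz ≈ 0.0005774 oz (4 s.f.).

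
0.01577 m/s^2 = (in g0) 1 g0 = 9.80665 m/s^2, so 0.01577 m/s^2 = 0.01577 / 9.80665 = 0.0016080925 g0 ≈ 0.001608 g0 (4 s.f.). Final answer: 0.001608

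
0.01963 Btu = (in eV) 1 Btu = 1055.0559 J, so 0.01963 Btu = 0.01963 * 1055.0559 = 20.710746 J. 1 eV = 1.6021766e-19 J, so 20.710746 J = 20.710746 / 1.6021766e-19 = 1.2926631e+20 eV ≈ 1.293e+20 eV (4 s.f.). Final answer: 1.293e+20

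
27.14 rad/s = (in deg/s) 1 deg/s = 0.017453293 rad/s, so 27.14 rad/s = 27.14 / 0.017453293 = 1555.0075 deg/s ≈ 1555 deg/s (4 s.f.). Final answer: 1555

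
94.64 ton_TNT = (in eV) 1 ton_TNT = 4.184e+09 J, so 94.64 ton_TNT = 94.64 * 4.184e+09 = 3.9597376e+11 J. 1 eV = 1.6021766e-19 J, so 3.9597376e+11 J = 3.9597376e+11 / 1.6021766e-19 = 2.4714738e+30 eV ≈ 2.471e+30 eV (4 s.f.). Final answer: 2.471e+30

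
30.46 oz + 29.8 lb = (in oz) 507.3. Check: 1 oz = 0.028349523 kg, so 30.46 oz = 30.46 * 0.028349523 = 0.86352647 kg. 1 lb = 0.45359237 kg, so 29.8 lb = 29.8 * 0.45359237 = 13.517053 kg. Sum: 0.86352647 + 13.517053 = 14.380579 kg. 1 oz = 0.028349523 kg, so 14.380579 kg = 14.380579 / 0.028349523 = 507.26 oz ≈ 507.3 oz (4 s.f.).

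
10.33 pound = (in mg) 1 pound = 0.45359237 kg, so 10.33 pound = 10.33 * 0.45359237 = 4.6856092 kg. 1 mg = 1e-06 kg, so 4.6856092 kg = 4.6856092 / 1e-06 = 4685609.2 mg ≈ 4.686e+06 mg (4 s.f.). Final answer: 4.686e+06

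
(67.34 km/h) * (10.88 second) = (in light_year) 2.151e-14. Check: 1 km/h = 0.27777778 m/s, so 67.34 km/h = 67.34 * 0.27777778 = 18.705556 m/s. 10.88 second = 10.88 s. Combine: 18.705556 m/s * 10.88 s = 203.51644 m. 1 light_year = 9.4607305e+15 m, so 203.51644 m = 203.51644 / 9.4607305e+15 = 2.1511705e-14 light_year ≈ 2.151e-14 light_year (4 s.f.).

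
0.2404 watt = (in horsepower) 0.2404 watt = 0.2404 W. 1 horsepower = 745.69987 W, so 0.2404 W = 0.2404 / 745.69987 = 0.00032238171 horsepower ≈ 0.0003224 horsepower (4 s.f.). Final answer: 0.0003224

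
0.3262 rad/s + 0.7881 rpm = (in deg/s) 23.42. Check: 0.3262 rad/s is already in rad/s. 1 rpm = 0.10471976 rad/s, so 0.7881 rpm = 0.7881 * 0.10471976 = 0.082529639 rad/s. Sum: 0.3262 + 0.082529639 = 0.40872964 rad/s. 1 deg/s = 0.017453293 rad/s, so 0.40872964 rad/s = 0.40872964 / 0.017453293 = 23.418483 deg/s ≈ 23.42 deg/s (4 s.f.).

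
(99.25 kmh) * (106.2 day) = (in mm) 2.53e+11. Check: 1 kmh = 0.27777778 m/s, so 99.25 kmh = 99.25 * 0.27777778 = 27.569444 m/s. 1 day = 86400 s, so 106.2 day = 106.2 * 86400 = 9175680 s. Combine: 27.569444 m/s * 9175680 s = 2.529684e+08 m. 1 mm = 0.001 m, so 2.529684e+08 m = 2.529684e+08 / 0.001 = 2.529684e+11 mm ≈ 2.53e+11 mm (4 s.f.).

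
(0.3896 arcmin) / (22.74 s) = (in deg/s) 0.0002855. Check: 1 arcmin = 0.00029088821 rad, so 0.3896 arcmin = 0.3896 * 0.00029088821 = 0.00011333005 rad. 22.74 s is already in s. Combine: 0.00011333005 rad / 22.74 s = 4.9837311e-06 rad/s. 1 deg/s = 0.017453293 rad/s, so 4.9837311e-06 rad/s = 4.9837311e-06 / 0.017453293 = 0.00028554676 deg/s ≈ 0.0002855 deg/s (4 s.f.).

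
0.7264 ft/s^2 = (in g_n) 1 ft/s^2 = 0.3048 m/s^2, so 0.7264 ft/s^2 = 0.7264 * 0.3048 = 0.22140672 m/s^2. 1 g_n = 9.80665 m/s^2, so 0.22140672 m/s^2 = 0.22140672 / 9.80665 = 0.022577202 g_n ≈ 0.02258 g_n (4 s.f.). Final answer: 0.02258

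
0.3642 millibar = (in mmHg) 1 millibar = 100 Pa, so 0.3642 millibar = 0.3642 * 100 = 36.42 Pa. 1 mmHg = 133.32237 Pa, so 36.42 Pa = 36.42 / 133.32237 = 0.27317246 mmHg ≈ 0.2732 mmHg (4 s.f.). Final answer: 0.2732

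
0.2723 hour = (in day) 0.01135. Check: 1 hour = 3600 s, so 0.2723 hour = 0.2723 * 3600 = 980.28 s. 1 day = 86400 s, so 980.28 s = 980.28 / 86400 = 0.011345833 day ≈ 0.01135 day (4 s.f.).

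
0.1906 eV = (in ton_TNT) 7.299e-30. Check: 1 eV = 1.6021766e-19 J, so 0.1906 eV = 0.1906 * 1.6021766e-19 = 3.0537487e-20 J. 1 ton_TNT = 4.184e+09 J, so 3.0537487e-20 J = 3.0537487e-20 / 4.184e+09 = 7.2986345e-30 ton_TNT ≈ 7.299e-30 ton_TNT (4 s.f.).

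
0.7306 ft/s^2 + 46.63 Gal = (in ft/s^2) 2.26. Check: 1 ft/s^2 = 0.3048 m/s^2, so 0.7306 ft/s^2 = 0.7306 * 0.3048 = 0.22268688 m/s^2. 1 Gal = 0.01 m/s^2, so 46.63 Gal = 46.63 * 0.01 = 0.4663 m/s^2. Sum: 0.22268688 + 0.4663 = 0.68898688 m/s^2. 1 ft/s^2 = 0.3048 m/s^2, so 0.68898688 m/s^2 = 0.68898688 / 0.3048 = 2.2604556 ft/s^2 ≈ 2.26 ft/s^2 (4 s.f.).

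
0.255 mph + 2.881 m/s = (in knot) 1 mph = 0.44704 m/s, so 0.255 mph = 0.255 * 0.44704 = 0.1139952 m/s. 2.881 m/s is already in m/s. Sum: 0.1139952 + 2.881 = 2.9949952 m/s. 1 knot = 0.51444444 m/s, so 2.9949952 m/s = 2.9949952 / 0.51444444 = 5.8218049 knot ≈ 5.822 knot (4 s.f.). Final answer: 5.822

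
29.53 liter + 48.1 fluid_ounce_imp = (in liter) 1 liter = 0.001 m^3, so 29.53 liter = 29.53 * 0.001 = 0.02953 m^3. 1 fluid_ounce_imp = 2.8413063e-05 m^3, so 48.1 fluid_ounce_imp = 48.1 * 2.8413063e-05 = 0.0013666683 m^3. Sum: 0.02953 + 0.0013666683 = 0.030896668 m^3. 1 liter = 0.001 m^3, so 0.030896668 m^3 = 0.030896668 / 0.001 = 30.896668 liter ≈ 30.9 liter (4 s.f.). Final answer: 30.9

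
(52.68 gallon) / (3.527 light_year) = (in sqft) 6.433e-17. Check: 1 gallon = 0.0037854118 m^3, so 52.68 gallon = 52.68 * 0.0037854118 = 0.19941549 m^3. 1 light_year = 9.4607305e+15 m, so 3.527 light_year = 3.527 * 9.4607305e+15 = 3.3367996e+16 m. Combine: 0.19941549 m^3 / 3.3367996e+16 m = 5.9762501e-18 m^2. 1 sqft = 0.09290304 m^2, so 5.9762501e-18 m^2 = 5.9762501e-18 / 0.09290304 = 6.4327821e-17 sqft ≈ 6.433e-17 sqft (4 s.f.).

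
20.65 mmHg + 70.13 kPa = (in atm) 1 mmHg = 133.32237 Pa, so 20.65 mmHg = 20.65 * 133.32237 = 2753.1069 Pa. 1 kPa = 1000 Pa, so 70.13 kPa = 70.13 * 1000 = 70130 Pa. Sum: 2753.1069 + 70130 = 72883.107 Pa. 1 atm = 101325 Pa, so 72883.107 Pa = 72883.107 / 101325 = 0.71930034 atm ≈ 0.7193 atm (4 s.f.). Final answer: 0.7193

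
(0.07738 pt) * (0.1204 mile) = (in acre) 1.307e-06. Check: 1 pt = 0.00035277778 m, so 0.07738 pt = 0.07738 * 0.00035277778 = 2.7297944e-05 m. 1 mile = 1609.344 m, so 0.1204 mile = 0.1204 * 1609.344 = 193.76502 m. Combine: 2.7297944e-05 m * 193.76502 m = 0.0052893867 m^2. 1 acre = 4046.8564 m^2, so 0.0052893867 m^2 = 0.0052893867 / 4046.8564 = 1.3070359e-06 acre ≈ 1.307e-06 acre (4 s.f.).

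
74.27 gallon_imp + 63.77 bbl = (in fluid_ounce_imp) 1 gallon_imp = 0.00454609 m^3, so 74.27 gallon_imp = 74.27 * 0.00454609 = 0.3376381 m^3. 1 bbl = 0.15898729 m^3, so 63.77 bbl = 63.77 * 0.15898729 = 10.13862 m^3. Sum: 0.3376381 + 10.13862 = 10.476258 m^3. 1 fluid_ounce_imp = 2.8413063e-05 m^3, so 10.476258 m^3 = 10.476258 / 2.8413063e-05 = 368712.73 fluid_ounce_imp ≈ 3.687e+05 fluid_ounce_imp (4 s.f.). Final answer: 3.687e+05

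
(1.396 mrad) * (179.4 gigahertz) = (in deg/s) 1 mrad = 0.001 rad, so 1.396 mrad = 1.396 * 0.001 = 0.001396 rad. 1 gigahertz = 1e+09 Hz, so 179.4 gigahertz = 179.4 * 1e+09 = 1.794e+11 Hz. Combine: 0.001396 rad * 1.794e+11 Hz = 2.504424e+08 rad/s. 1 deg/s = 0.017453293 rad/s, so 2.504424e+08 rad/s = 2.504424e+08 / 0.017453293 = 1.4349293e+10 deg/s ≈ 1.435e+10 deg/s (4 s.f.). Final answer: 1.435e+10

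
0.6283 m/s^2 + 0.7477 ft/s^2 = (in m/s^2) 0.6283 m/s^2 is already in m/s^2. 1 ft/s^2 = 0.3048 m/s^2, so 0.7477 ft/s^2 = 0.7477 * 0.3048 = 0.22789896 m/s^2. Sum: 0.6283 + 0.22789896 = 0.85619896 m/s^2. Result: 0.85619896 m/s^2 ≈ 0.8562 m/s^2 (4 s.f.). Final answer: 0.8562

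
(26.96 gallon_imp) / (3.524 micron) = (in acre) 8.594. Check: 1 gallon_imp = 0.00454609 m^3, so 26.96 gallon_imp = 26.96 * 0.00454609 = 0.12256259 m^3. 1 micron = 1e-06 m, so 3.524 micron = 3.524 * 1e-06 = 3.524e-06 m. Combine: 0.12256259 m^3 / 3.524e-06 m = 34779.395 m^2. 1 acre = 4046.8564 m^2, so 34779.395 m^2 = 34779.395 / 4046.8564 = 8.5941756 acre ≈ 8.594 acre (4 s.f.).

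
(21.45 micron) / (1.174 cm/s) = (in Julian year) 5.79e-11. Check: 1 micron = 1e-06 m, so 21.45 micron = 21.45 * 1e-06 = 2.145e-05 m. 1 cm/s = 0.01 m/s, so 1.174 cm/s = 1.174 * 0.01 = 0.01174 m/s. Combine: 2.145e-05 m / 0.01174 m/s = 0.0018270869 s. 1 Julian year = 31557600 s, so 0.0018270869 s = 0.0018270869 / 31557600 = 5.789689e-11 Julian year ≈ 5.79e-11 Julian year (4 s.f.).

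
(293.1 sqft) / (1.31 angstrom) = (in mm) 2.079e+14. Check: 1 sqft = 0.09290304 m^2, so 293.1 sqft = 293.1 * 0.09290304 = 27.229881 m^2. 1 angstrom = 1e-10 m, so 1.31 angstrom = 1.31 * 1e-10 = 1.31e-10 m. Combine: 27.229881 m^2 / 1.31e-10 m = 2.0786169e+11 m. 1 mm = 0.001 m, so 2.0786169e+11 m = 2.0786169e+11 / 0.001 = 2.0786169e+14 mm ≈ 2.079e+14 mm (4 s.f.).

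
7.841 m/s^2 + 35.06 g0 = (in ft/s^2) 1154. Check: 7.841 m/s^2 is already in m/s^2. 1 g0 = 9.80665 m/s^2, so 35.06 g0 = 35.06 * 9.80665 = 343.82115 m/s^2. Sum: 7.841 + 343.82115 = 351.66215 m/s^2. 1 ft/s^2 = 0.3048 m/s^2, so 351.66215 m/s^2 = 351.66215 / 0.3048 = 1153.7472 ft/s^2 ≈ 1154 ft/s^2 (4 s.f.).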